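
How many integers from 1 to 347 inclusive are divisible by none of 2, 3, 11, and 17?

By inclusion-exclusion,
173 + 115 + 31 + 20 − 57 − 15 − 10 − 10 − 6 − 1 + 5 + 3 + 0 + 0 − 0 = 248
347 − 248 = 99

99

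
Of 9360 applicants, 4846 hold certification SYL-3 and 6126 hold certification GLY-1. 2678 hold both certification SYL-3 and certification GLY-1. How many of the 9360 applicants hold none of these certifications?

N(≥1) = 4846 + 6126 − 2678 = 8294
None: 9360 − 8294 = 1066

1066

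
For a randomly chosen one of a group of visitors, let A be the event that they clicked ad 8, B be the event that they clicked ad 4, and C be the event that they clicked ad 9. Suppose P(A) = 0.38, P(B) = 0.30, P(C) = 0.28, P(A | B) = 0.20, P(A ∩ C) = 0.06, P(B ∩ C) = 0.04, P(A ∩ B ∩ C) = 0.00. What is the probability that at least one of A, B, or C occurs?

P(A ∩ B) = P(B)·P(A|B) = 0.30 × 0.20 = 0.06
Apply inclusion-exclusion:
P(A ∪ B ∪ C) = 0.38 + 0.30 + 0.28 − 0.06 − 0.06 − 0.04 + 0.00 = 0.80

0.80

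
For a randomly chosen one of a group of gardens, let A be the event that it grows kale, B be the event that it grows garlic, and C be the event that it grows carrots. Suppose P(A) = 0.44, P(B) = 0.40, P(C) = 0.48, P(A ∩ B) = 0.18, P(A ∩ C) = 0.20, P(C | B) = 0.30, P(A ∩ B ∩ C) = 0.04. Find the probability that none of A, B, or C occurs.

P(B ∩ C) = P(B)·P(C|B) = 0.40 × 0.30 = 0.12
By inclusion–exclusion:
P(A ∪ B ∪ C) = 0.44 + 0.40 + 0.48 − 0.18 − 0.20 − 0.12 + 0.04 = 0.86
P(none) = 1 − 0.86 = 0.14

0.14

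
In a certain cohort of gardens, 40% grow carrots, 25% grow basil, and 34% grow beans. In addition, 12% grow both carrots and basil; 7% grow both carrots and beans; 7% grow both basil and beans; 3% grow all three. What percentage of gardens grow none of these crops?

P(at least one) = 40 + 25 + 34 − 12 − 7 − 7 + 3 = 76%
P(none) = 100% − 76% = 24%

24%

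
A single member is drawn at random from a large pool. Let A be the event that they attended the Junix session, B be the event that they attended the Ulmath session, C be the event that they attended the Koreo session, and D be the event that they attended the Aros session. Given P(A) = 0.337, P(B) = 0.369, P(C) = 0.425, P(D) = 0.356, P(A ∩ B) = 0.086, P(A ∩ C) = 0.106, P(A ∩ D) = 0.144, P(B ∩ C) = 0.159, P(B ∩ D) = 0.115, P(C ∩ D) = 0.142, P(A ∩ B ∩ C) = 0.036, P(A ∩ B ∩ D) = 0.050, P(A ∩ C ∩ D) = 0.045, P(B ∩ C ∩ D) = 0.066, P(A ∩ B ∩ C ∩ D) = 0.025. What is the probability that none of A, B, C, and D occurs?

P(A ∪ B ∪ C ∪ D) = 0.337 + 0.369 + 0.425 + 0.356 − 0.086 − 0.106 − 0.144 − 0.159 − 0.115 − 0.142 + 0.036 + 0.050 + 0.045 + 0.066 − 0.025 = 0.907
P(none) = 1 − 0.907 = 0.093

0.093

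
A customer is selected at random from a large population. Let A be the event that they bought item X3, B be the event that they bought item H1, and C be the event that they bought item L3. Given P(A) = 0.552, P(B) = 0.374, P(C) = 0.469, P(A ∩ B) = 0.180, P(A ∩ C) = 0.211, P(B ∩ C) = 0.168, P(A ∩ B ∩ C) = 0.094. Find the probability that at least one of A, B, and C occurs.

0.930

Using inclusion–exclusion:
P(A ∪ B ∪ C) = 0.552 + 0.374 + 0.469 − 0.180 − 0.211 − 0.168 + 0.094 = 0.930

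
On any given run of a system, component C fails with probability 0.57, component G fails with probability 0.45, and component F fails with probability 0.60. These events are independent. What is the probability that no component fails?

0.0946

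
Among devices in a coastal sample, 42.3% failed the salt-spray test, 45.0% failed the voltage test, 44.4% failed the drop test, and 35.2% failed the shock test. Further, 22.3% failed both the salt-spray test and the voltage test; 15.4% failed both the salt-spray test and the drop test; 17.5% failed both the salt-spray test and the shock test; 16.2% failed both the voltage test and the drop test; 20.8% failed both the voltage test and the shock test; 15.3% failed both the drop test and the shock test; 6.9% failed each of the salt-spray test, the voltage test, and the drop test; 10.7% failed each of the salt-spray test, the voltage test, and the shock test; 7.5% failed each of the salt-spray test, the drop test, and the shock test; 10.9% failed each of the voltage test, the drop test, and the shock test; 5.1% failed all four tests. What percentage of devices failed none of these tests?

Using inclusion–exclusion:
P(union) = 42.3 + 45.0 + 44.4 + 35.2 − 22.3 − 15.4 − 17.5 − 16.2 − 20.8 − 15.3 + 6.9 + 10.7 + 7.5 + 10.9 − 5.1 = 90.3%
P(none) = 100% − 90.3% = 9.7%

9.7%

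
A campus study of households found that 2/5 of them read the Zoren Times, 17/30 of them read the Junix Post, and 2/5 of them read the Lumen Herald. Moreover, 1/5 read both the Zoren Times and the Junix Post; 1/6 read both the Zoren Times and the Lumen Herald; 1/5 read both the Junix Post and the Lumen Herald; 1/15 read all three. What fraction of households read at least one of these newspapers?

13/15

By inclusion–exclusion:
P(union) = 2/5 + 17/30 + 2/5 − 1/5 − 1/6 − 1/5 + 1/15 = 13/15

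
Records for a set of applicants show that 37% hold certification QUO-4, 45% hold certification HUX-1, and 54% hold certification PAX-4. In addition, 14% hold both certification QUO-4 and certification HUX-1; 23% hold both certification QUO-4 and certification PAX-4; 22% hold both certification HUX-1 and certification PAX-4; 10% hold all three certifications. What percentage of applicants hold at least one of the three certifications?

By inclusion-exclusion,
P(≥1) = 37 + 45 + 54 − 14 − 23 − 22 + 10 = 87%

87%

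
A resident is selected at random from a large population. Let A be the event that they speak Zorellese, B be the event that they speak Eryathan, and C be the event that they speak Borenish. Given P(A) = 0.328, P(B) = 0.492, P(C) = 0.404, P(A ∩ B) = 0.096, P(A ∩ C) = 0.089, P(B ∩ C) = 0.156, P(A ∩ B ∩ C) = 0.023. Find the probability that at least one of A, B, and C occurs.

P(A ∪ B ∪ C) = 0.328 + 0.492 + 0.404 − 0.096 − 0.089 − 0.156 + 0.023 = 0.906

0.906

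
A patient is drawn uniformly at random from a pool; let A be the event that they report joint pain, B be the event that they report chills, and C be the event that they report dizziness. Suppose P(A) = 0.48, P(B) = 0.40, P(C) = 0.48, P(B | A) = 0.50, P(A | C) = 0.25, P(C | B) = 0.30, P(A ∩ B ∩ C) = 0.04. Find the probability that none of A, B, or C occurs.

P(A ∩ B) = P(A)·P(B|A) = 0.48 × 0.50 = 0.24
P(A ∩ C) = P(C)·P(A|C) = 0.48 × 0.25 = 0.12
P(B ∩ C) = P(B)·P(C|B) = 0.40 × 0.30 = 0.12
P(A ∪ B ∪ C) = 0.48 + 0.40 + 0.48 − 0.24 − 0.12 − 0.12 + 0.04 = 0.92
P(none) = 1 − 0.92 = 0.08

0.08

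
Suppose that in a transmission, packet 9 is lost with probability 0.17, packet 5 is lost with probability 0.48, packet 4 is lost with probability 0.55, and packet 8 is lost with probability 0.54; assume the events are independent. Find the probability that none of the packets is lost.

0.0893412

Independence gives P(none) = ∏(1 − pᵢ).
P(none) = (1 − 0.17) × (1 − 0.48) × (1 − 0.55) × (1 − 0.54) = 0.83 × 0.52 × 0.45 × 0.46 = 0.0893412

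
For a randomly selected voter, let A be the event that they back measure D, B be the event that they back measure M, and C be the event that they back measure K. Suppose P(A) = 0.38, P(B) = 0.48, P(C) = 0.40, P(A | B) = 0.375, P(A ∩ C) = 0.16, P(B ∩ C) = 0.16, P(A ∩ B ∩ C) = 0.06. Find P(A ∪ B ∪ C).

0.82

P(A ∩ B) = P(B)·P(A|B) = 0.48 × 0.375 = 0.18
By inclusion–exclusion:
P(A ∪ B ∪ C) = 0.38 + 0.48 + 0.40 − 0.18 − 0.16 − 0.16 + 0.06 = 0.82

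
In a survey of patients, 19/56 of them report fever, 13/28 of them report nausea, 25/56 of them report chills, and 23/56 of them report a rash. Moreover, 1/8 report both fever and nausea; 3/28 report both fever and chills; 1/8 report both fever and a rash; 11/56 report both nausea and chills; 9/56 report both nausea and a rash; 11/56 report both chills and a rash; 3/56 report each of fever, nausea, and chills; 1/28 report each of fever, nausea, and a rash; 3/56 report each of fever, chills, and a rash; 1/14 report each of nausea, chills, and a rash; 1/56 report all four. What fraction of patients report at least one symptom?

53/56

P(union) = 19/56 + 13/28 + 25/56 + 23/56 − 1/8 − 3/28 − 1/8 − 11/56 − 9/56 − 11/56 + 3/56 + 1/28 + 3/56 + 1/14 − 1/56 = 53/56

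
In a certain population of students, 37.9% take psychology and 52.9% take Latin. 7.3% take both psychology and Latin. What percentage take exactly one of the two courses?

76.2%

Using the inclusion–exclusion count for exactly one event:
P(exactly one) = 37.9 + 52.9 − 2·7.3 = 76.2%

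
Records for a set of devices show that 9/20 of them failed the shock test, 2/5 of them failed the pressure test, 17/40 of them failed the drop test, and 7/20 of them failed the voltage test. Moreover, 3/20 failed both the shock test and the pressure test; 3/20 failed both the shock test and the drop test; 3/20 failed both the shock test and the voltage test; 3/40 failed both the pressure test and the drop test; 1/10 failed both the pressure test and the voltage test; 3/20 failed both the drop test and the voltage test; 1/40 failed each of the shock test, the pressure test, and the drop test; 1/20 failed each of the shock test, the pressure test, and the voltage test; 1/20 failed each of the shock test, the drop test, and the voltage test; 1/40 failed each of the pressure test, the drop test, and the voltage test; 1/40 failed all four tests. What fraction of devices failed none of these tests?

1/40

Inclusion–exclusion gives
P(union) = 9/20 + 2/5 + 17/40 + 7/20 − 3/20 − 3/20 − 3/20 − 3/40 − 1/10 − 3/20 + 1/40 + 1/20 + 1/20 + 1/40 − 1/40 = 39/40
P(none) = 1 − 39/40 = 1/40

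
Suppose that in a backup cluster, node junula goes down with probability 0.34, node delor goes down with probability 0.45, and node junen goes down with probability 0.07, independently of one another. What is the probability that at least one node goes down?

Independence gives P(none) = ∏(1 − pᵢ).
P(none) = (1 − 0.34) × (1 − 0.45) × (1 − 0.07) = 0.66 × 0.55 × 0.93 = 0.33759
P(at least one) = 1 − 0.33759 = 0.66241

0.66241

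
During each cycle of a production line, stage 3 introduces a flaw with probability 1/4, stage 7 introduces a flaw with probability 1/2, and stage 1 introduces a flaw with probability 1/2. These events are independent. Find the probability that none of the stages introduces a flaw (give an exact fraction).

3/16

P(none) = (1 − 1/4) × (1 − 1/2) × (1 − 1/2) = 3/4 × 1/2 × 1/2 = 3/16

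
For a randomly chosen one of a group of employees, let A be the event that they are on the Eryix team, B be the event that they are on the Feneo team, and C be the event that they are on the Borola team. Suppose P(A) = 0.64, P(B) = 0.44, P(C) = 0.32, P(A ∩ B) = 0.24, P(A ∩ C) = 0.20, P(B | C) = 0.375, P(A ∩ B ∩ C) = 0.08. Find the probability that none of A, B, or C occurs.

P(B ∩ C) = P(C)·P(B|C) = 0.32 × 0.375 = 0.12
P(A ∪ B ∪ C) = 0.64 + 0.44 + 0.32 − 0.24 − 0.20 − 0.12 + 0.08 = 0.92
P(none) = 1 − 0.92 = 0.08

0.08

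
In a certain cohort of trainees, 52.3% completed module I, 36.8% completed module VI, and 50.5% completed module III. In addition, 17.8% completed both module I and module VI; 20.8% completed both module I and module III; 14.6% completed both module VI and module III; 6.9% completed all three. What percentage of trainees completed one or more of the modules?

93.3%

Using inclusion–exclusion:
P(≥1) = 52.3 + 36.8 + 50.5 − 17.8 − 20.8 − 14.6 + 6.9 = 93.3%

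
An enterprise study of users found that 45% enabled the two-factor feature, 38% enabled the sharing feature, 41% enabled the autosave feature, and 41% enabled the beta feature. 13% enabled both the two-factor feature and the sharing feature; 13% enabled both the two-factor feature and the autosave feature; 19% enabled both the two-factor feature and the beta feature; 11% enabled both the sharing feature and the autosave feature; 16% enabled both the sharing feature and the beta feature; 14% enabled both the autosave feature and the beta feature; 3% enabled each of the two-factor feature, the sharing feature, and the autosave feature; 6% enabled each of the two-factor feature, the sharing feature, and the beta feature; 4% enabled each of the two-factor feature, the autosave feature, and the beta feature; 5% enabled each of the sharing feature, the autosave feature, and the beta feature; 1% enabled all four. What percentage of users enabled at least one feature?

96%

By inclusion-exclusion,
P(at least one) = 45 + 38 + 41 + 41 − 13 − 13 − 19 − 11 − 16 − 14 + 3 + 6 + 4 + 5 − 1 = 96%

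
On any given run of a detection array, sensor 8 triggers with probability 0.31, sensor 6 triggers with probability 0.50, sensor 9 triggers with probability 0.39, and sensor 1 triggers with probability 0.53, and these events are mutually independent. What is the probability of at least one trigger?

Independence gives P(none) = ∏(1 − pᵢ).
P(none) = (1 − 0.31) × (1 − 0.50) × (1 − 0.39) × (1 − 0.53) = 0.69 × 0.50 × 0.61 × 0.47 = 0.0989115
P(at least one) = 1 − 0.0989115 = 0.9010885

0.9010885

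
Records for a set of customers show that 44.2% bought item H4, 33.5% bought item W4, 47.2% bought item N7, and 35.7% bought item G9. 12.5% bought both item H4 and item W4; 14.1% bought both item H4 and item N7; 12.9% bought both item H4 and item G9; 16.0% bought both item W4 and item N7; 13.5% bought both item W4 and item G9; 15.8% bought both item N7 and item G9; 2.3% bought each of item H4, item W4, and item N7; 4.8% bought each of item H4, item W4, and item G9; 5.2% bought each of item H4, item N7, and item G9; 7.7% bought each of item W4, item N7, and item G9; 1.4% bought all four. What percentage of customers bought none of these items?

5.6%

P(at least one) = 44.2 + 33.5 + 47.2 + 35.7 − 12.5 − 14.1 − 12.9 − 16.0 − 13.5 − 15.8 + 2.3 + 4.8 + 5.2 + 7.7 − 1.4 = 94.4%
P(none) = 100% − 94.4% = 5.6%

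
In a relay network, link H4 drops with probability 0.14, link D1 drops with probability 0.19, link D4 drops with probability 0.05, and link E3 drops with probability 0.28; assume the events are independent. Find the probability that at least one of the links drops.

P(none) = (1 − 0.14) × (1 − 0.19) × (1 − 0.05) × (1 − 0.28) = 0.86 × 0.81 × 0.95 × 0.72 = 0.4764744
P(at least one) = 1 − 0.4764744 = 0.5235256

0.5235256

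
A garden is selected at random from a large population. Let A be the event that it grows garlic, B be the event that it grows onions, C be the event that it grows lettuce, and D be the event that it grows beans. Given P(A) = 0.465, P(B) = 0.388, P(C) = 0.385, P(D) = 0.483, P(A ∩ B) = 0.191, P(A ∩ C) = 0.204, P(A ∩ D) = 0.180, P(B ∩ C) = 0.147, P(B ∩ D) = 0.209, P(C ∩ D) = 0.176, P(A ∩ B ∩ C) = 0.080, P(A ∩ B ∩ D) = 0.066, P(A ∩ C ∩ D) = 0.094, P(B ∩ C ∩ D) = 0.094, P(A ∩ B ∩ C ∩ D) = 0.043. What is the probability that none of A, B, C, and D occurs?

0.095

By inclusion-exclusion,
P(A ∪ B ∪ C ∪ D) = 0.465 + 0.388 + 0.385 + 0.483 − 0.191 − 0.204 − 0.180 − 0.147 − 0.209 − 0.176 + 0.080 + 0.066 + 0.094 + 0.094 − 0.043 = 0.905
P(none) = 1 − 0.905 = 0.095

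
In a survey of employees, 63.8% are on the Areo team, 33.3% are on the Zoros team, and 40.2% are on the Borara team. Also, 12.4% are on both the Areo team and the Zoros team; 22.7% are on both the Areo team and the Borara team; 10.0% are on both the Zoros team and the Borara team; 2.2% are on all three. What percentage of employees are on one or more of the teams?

By inclusion-exclusion,
P(≥1) = 63.8 + 33.3 + 40.2 − 12.4 − 22.7 − 10.0 + 2.2 = 94.4%

94.4%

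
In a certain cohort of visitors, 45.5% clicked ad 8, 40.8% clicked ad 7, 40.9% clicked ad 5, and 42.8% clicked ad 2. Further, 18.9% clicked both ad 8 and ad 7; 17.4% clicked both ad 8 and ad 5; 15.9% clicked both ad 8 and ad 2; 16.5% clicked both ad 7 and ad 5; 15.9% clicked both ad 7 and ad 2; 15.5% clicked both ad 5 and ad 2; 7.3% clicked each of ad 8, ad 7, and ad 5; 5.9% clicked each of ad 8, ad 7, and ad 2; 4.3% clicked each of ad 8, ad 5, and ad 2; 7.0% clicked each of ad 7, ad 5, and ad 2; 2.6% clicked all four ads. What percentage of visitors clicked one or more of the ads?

91.8%

Using inclusion–exclusion:
P(≥1) = 45.5 + 40.8 + 40.9 + 42.8 − 18.9 − 17.4 − 15.9 − 16.5 − 15.9 − 15.5 + 7.3 + 5.9 + 4.3 + 7.0 − 2.6 = 91.8%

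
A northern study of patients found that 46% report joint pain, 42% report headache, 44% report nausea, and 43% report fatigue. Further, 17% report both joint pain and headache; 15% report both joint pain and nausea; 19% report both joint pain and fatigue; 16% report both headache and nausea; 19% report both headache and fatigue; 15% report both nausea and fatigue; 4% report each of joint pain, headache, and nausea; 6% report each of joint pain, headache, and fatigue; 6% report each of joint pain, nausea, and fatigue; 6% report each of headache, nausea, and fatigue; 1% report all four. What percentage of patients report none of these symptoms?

By inclusion–exclusion:
P(at least one) = 46 + 42 + 44 + 43 − 17 − 15 − 19 − 16 − 19 − 15 + 4 + 6 + 6 + 6 − 1 = 95%
P(none) = 100% − 95% = 5%

5%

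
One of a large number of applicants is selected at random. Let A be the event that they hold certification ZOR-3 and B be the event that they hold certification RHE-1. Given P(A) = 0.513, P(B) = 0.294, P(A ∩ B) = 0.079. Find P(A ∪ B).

0.728

Inclusion–exclusion gives
P(A ∪ B) = 0.513 + 0.294 − 0.079 = 0.728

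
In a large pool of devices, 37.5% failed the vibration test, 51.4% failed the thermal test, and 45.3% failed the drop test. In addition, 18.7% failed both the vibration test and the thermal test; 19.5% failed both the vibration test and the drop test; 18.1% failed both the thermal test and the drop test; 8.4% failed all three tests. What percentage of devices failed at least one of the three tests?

86.3%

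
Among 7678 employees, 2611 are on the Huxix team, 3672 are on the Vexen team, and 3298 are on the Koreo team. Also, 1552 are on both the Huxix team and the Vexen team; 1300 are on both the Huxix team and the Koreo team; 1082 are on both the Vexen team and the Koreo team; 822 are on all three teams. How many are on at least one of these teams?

6469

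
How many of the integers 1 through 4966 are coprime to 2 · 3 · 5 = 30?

floor(4966/2) + floor(4966/3) + floor(4966/5) − floor(4966/6) − floor(4966/10) − floor(4966/15) + floor(4966/30) = 2483 + 1655 + 993 − 827 − 496 − 331 + 165 = 3642
4966 − 3642 = 1324

1324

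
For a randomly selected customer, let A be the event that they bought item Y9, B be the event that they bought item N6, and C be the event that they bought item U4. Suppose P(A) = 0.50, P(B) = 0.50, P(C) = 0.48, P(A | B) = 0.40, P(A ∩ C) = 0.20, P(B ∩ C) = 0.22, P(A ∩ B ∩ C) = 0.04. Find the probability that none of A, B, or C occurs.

P(A ∩ B) = P(B)·P(A|B) = 0.50 × 0.40 = 0.20
By inclusion-exclusion,
P(A ∪ B ∪ C) = 0.50 + 0.50 + 0.48 − 0.20 − 0.20 − 0.22 + 0.04 = 0.90
P(none) = 1 − 0.90 = 0.10

0.10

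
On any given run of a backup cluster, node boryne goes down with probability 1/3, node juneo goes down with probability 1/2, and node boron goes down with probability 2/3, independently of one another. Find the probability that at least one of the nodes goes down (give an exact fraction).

8/9

P(none) = (1 − 1/3) × (1 − 1/2) × (1 − 2/3) = 2/3 × 1/2 × 1/3 = 1/9
P(at least one) = 1 − 1/9 = 8/9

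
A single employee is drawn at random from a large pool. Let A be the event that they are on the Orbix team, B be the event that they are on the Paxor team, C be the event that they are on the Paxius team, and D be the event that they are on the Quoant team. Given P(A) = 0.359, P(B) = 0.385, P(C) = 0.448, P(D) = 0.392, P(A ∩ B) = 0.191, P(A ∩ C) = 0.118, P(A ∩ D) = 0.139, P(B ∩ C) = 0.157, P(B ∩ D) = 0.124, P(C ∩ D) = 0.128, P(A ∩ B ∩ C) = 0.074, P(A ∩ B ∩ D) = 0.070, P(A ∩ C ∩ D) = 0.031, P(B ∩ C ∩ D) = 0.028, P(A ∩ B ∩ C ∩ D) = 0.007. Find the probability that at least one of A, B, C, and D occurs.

Using inclusion–exclusion:
P(A ∪ B ∪ C ∪ D) = 0.359 + 0.385 + 0.448 + 0.392 − 0.191 − 0.118 − 0.139 − 0.157 − 0.124 − 0.128 + 0.074 + 0.070 + 0.031 + 0.028 − 0.007 = 0.923

0.923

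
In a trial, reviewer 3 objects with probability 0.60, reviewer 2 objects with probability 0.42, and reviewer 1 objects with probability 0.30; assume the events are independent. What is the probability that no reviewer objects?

0.1624

P(none) = (1 − 0.60) × (1 − 0.42) × (1 − 0.30) = 0.40 × 0.58 × 0.70 = 0.1624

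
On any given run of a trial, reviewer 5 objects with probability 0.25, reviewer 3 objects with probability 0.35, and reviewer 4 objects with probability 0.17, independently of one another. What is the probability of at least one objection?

0.595375

Since the events are independent, P(none) is the product of the individual non-occurrence probabilities.
P(none) = (1 − 0.25) × (1 − 0.35) × (1 − 0.17) = 0.75 × 0.65 × 0.83 = 0.404625
P(at least one) = 1 − 0.404625 = 0.595375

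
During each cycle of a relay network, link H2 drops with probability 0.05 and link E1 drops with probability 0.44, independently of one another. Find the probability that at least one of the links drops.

P(none) = (1 − 0.05) × (1 − 0.44) = 0.95 × 0.56 = 0.532
P(at least one) = 1 − 0.532 = 0.468

0.468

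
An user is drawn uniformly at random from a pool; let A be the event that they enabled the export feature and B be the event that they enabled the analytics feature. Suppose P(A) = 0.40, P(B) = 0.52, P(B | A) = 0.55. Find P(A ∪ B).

0.70

P(A ∩ B) = P(A)·P(B|A) = 0.40 × 0.55 = 0.22
P(A ∪ B) = 0.40 + 0.52 − 0.22 = 0.70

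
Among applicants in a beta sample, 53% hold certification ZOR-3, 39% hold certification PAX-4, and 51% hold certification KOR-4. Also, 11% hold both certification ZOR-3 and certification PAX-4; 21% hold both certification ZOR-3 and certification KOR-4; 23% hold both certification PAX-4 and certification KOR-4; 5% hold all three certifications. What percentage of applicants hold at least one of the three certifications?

By inclusion-exclusion,
P(≥1) = 53 + 39 + 51 − 11 − 21 − 23 + 5 = 93%

93%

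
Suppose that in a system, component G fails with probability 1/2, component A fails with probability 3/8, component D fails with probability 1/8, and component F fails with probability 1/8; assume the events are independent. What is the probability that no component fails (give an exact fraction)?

245/1024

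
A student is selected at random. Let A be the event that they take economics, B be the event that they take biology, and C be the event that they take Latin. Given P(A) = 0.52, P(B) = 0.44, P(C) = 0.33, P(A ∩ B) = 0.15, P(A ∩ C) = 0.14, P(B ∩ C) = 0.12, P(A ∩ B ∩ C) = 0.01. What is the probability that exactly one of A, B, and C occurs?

Using the inclusion–exclusion count for exactly one event:
P(exactly one) = 0.52 + 0.44 + 0.33 − 2·0.15 − 2·0.14 − 2·0.12 + 3·0.01 = 0.50

0.50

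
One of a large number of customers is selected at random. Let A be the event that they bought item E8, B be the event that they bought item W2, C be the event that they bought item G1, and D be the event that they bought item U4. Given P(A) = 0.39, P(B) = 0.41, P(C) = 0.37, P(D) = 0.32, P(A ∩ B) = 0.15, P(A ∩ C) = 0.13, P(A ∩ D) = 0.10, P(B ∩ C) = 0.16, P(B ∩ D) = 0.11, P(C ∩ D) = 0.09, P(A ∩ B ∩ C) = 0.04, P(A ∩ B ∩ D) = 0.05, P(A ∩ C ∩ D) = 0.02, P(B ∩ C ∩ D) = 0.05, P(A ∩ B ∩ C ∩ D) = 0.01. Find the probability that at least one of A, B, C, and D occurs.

0.90

P(A ∪ B ∪ C ∪ D) = 0.39 + 0.41 + 0.37 + 0.32 − 0.15 − 0.13 − 0.10 − 0.16 − 0.11 − 0.09 + 0.04 + 0.05 + 0.02 + 0.05 − 0.01 = 0.90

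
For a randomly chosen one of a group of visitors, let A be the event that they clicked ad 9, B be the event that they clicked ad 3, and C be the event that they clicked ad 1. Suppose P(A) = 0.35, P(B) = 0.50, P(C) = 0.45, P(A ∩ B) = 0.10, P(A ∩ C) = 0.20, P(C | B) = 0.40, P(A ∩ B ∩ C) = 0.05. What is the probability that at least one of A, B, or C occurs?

P(B ∩ C) = P(B)·P(C|B) = 0.50 × 0.40 = 0.20
P(A ∪ B ∪ C) = 0.35 + 0.50 + 0.45 − 0.10 − 0.20 − 0.20 + 0.05 = 0.85

0.85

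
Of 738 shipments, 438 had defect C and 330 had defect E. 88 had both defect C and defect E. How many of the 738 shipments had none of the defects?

58

|union| = 438 + 330 − 88 = 680
None: 738 − 680 = 58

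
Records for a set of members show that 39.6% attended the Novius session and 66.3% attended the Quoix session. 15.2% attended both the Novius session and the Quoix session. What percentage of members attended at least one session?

90.7%

By inclusion–exclusion:
P(≥1) = 39.6 + 66.3 − 15.2 = 90.7%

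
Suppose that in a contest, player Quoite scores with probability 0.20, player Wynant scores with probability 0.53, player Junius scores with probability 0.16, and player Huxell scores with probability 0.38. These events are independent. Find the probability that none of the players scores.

0.1958208

P(none) = (1 − 0.20) × (1 − 0.53) × (1 − 0.16) × (1 − 0.38) = 0.80 × 0.47 × 0.84 × 0.62 = 0.1958208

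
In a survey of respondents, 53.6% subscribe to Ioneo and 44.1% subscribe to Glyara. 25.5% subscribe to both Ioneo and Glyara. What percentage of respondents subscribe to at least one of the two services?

Using inclusion–exclusion:
P(≥1) = 53.6 + 44.1 − 25.5 = 72.2%

72.2%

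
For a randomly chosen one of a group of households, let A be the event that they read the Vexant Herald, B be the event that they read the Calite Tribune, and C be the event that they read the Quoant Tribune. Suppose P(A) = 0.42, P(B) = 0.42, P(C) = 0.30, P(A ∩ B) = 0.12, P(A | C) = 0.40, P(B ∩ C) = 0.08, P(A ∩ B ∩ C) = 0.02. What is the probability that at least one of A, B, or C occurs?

P(A ∩ C) = P(C)·P(A|C) = 0.30 × 0.40 = 0.12
Inclusion–exclusion gives
P(A ∪ B ∪ C) = 0.42 + 0.42 + 0.30 − 0.12 − 0.12 − 0.08 + 0.02 = 0.84

0.84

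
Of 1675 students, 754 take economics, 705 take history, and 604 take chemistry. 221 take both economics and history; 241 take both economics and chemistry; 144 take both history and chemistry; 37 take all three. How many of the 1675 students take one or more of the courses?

|union| = 754 + 705 + 604 − 221 − 241 − 144 + 37 = 1494

1494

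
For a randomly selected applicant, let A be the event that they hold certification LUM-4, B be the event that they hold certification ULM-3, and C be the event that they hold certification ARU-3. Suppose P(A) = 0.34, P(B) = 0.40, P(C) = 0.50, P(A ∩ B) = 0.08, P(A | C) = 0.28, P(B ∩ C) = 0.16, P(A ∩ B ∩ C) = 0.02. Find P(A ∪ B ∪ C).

0.88

P(A ∩ C) = P(C)·P(A|C) = 0.50 × 0.28 = 0.14
By inclusion–exclusion:
P(A ∪ B ∪ C) = 0.34 + 0.40 + 0.50 − 0.08 − 0.14 − 0.16 + 0.02 = 0.88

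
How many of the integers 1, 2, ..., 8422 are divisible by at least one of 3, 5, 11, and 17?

4578

By inclusion–exclusion:
floor(8422/3) + floor(8422/5) + floor(8422/11) + floor(8422/17) − floor(8422/15) − floor(8422/33) − floor(8422/51) − floor(8422/55) − floor(8422/85) − floor(8422/187) + floor(8422/165) + floor(8422/255) + floor(8422/561) + floor(8422/935) − floor(8422/2805) = 2807 + 1684 + 765 + 495 − 561 − 255 − 165 − 153 − 99 − 45 + 51 + 33 + 15 + 9 − 3 = 4578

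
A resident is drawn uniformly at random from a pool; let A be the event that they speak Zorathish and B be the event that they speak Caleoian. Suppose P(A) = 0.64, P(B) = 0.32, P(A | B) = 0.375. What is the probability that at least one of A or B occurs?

P(A ∩ B) = P(B)·P(A|B) = 0.32 × 0.375 = 0.12
Apply inclusion-exclusion:
P(A ∪ B) = 0.64 + 0.32 − 0.12 = 0.84

0.84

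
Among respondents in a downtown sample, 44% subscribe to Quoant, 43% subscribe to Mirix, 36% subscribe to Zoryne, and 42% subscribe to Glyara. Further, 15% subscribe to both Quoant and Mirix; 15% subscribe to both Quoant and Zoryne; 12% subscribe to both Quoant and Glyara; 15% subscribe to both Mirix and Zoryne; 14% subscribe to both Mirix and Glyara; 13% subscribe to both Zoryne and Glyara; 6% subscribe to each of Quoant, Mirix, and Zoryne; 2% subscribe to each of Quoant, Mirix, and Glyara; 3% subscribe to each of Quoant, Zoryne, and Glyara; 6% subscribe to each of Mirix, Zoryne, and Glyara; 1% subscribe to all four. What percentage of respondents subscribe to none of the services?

P(≥1) = 44 + 43 + 36 + 42 − 15 − 15 − 12 − 15 − 14 − 13 + 6 + 2 + 3 + 6 − 1 = 97%
P(none) = 100% − 97% = 3%

3%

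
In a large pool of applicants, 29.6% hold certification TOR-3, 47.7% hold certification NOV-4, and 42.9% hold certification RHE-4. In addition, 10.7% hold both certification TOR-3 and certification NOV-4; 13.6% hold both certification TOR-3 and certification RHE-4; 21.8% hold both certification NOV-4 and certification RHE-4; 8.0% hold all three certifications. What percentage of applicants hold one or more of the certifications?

82.1%

P(at least one) = 29.6 + 47.7 + 42.9 − 10.7 − 13.6 − 21.8 + 8.0 = 82.1%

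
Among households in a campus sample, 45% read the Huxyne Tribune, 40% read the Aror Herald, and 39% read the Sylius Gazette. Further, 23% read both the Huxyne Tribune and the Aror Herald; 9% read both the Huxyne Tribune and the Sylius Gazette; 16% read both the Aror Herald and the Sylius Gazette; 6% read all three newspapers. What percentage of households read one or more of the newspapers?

82%

By inclusion–exclusion:
P(union) = 45 + 40 + 39 − 23 − 9 − 16 + 6 = 82%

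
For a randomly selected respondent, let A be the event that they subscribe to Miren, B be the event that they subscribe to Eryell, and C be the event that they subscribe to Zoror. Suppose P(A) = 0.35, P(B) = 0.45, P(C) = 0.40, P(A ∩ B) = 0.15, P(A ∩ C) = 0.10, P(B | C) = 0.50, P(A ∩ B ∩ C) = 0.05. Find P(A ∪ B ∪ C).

0.80

P(B ∩ C) = P(C)·P(B|C) = 0.40 × 0.50 = 0.20
P(A ∪ B ∪ C) = 0.35 + 0.45 + 0.40 − 0.15 − 0.10 − 0.20 + 0.05 = 0.80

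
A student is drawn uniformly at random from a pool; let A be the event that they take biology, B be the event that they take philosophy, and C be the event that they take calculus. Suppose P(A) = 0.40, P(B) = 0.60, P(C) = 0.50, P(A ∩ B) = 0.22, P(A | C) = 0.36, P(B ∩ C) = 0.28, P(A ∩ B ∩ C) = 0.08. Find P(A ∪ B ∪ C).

P(A ∩ C) = P(C)·P(A|C) = 0.50 × 0.36 = 0.18
P(A ∪ B ∪ C) = 0.40 + 0.60 + 0.50 − 0.22 − 0.18 − 0.28 + 0.08 = 0.90

0.90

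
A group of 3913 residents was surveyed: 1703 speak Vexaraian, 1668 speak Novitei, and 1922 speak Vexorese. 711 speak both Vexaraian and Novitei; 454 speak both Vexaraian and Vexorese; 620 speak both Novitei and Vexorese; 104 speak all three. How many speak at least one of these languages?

3612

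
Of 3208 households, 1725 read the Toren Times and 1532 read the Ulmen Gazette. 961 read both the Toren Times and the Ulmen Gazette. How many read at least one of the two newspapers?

By inclusion–exclusion:
|union| = 1725 + 1532 − 961 = 2296

2296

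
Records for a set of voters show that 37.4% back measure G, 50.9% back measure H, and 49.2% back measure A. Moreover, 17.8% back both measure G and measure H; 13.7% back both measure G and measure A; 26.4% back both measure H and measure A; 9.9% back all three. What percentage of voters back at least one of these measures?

P(≥1) = 37.4 + 50.9 + 49.2 − 17.8 − 13.7 − 26.4 + 9.9 = 89.5%

89.5%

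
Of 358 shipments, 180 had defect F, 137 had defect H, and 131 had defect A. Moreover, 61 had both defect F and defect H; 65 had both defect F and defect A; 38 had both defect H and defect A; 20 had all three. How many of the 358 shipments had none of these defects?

|union| = 180 + 137 + 131 − 61 − 65 − 38 + 20 = 304
None: 358 − 304 = 54

54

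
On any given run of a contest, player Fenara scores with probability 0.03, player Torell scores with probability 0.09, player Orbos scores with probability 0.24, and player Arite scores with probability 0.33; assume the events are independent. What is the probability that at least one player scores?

P(none) = (1 − 0.03) × (1 − 0.09) × (1 − 0.24) × (1 − 0.33) = 0.97 × 0.91 × 0.76 × 0.67 = 0.44947084
P(at least one) = 1 − 0.44947084 = 0.55052916

0.55052916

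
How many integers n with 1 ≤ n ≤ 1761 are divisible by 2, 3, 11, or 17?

Using inclusion–exclusion:
floor(1761/2) + floor(1761/3) + floor(1761/11) + floor(1761/17) − floor(1761/6) − floor(1761/22) − floor(1761/34) − floor(1761/33) − floor(1761/51) − floor(1761/187) + floor(1761/66) + floor(1761/102) + floor(1761/374) + floor(1761/561) − floor(1761/1122) = 880 + 587 + 160 + 103 − 293 − 80 − 51 − 53 − 34 − 9 + 26 + 17 + 4 + 3 − 1 = 1259

1259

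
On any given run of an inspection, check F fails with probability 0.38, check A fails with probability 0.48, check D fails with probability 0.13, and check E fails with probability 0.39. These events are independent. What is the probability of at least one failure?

0.82890232

P(none) = (1 − 0.38) × (1 − 0.48) × (1 − 0.13) × (1 − 0.39) = 0.62 × 0.52 × 0.87 × 0.61 = 0.17109768
P(at least one) = 1 − 0.17109768 = 0.82890232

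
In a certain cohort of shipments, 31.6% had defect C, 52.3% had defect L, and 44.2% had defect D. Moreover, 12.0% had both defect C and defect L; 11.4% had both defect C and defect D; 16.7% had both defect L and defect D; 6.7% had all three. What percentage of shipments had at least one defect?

By inclusion–exclusion:
P(≥1) = 31.6 + 52.3 + 44.2 − 12.0 − 11.4 − 16.7 + 6.7 = 94.7%

94.7%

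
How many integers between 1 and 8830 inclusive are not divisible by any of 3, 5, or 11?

Inclusion–exclusion gives
2943 + 1766 + 802 − 588 − 267 − 160 + 53 = 4549
8830 − 4549 = 4281

4281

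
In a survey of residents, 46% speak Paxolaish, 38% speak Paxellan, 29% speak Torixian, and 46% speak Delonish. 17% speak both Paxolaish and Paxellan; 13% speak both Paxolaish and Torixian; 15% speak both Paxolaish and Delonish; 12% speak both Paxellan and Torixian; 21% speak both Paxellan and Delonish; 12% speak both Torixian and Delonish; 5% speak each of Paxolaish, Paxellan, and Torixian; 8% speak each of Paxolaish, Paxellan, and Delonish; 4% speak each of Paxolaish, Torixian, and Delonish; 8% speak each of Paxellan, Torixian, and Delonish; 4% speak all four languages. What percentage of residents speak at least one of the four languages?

90%

Inclusion–exclusion gives
P(union) = 46 + 38 + 29 + 46 − 17 − 13 − 15 − 12 − 21 − 12 + 5 + 8 + 4 + 8 − 4 = 90%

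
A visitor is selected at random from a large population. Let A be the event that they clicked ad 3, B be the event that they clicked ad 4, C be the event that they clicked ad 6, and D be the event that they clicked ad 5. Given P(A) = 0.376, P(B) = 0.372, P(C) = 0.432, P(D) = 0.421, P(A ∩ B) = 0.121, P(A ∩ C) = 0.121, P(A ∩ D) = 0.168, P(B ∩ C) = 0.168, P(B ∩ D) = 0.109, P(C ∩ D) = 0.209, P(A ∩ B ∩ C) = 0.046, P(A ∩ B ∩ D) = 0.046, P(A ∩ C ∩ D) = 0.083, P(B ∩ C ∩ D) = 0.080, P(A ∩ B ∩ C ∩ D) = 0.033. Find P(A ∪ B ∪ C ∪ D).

By inclusion-exclusion,
P(A ∪ B ∪ C ∪ D) = 0.376 + 0.372 + 0.432 + 0.421 − 0.121 − 0.121 − 0.168 − 0.168 − 0.109 − 0.209 + 0.046 + 0.046 + 0.083 + 0.080 − 0.033 = 0.927

0.927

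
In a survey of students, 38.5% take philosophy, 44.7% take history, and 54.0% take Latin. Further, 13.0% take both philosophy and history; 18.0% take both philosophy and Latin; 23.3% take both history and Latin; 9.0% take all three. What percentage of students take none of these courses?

8.1%

Inclusion–exclusion gives
P(union) = 38.5 + 44.7 + 54.0 − 13.0 − 18.0 − 23.3 + 9.0 = 91.9%
P(none) = 100% − 91.9% = 8.1%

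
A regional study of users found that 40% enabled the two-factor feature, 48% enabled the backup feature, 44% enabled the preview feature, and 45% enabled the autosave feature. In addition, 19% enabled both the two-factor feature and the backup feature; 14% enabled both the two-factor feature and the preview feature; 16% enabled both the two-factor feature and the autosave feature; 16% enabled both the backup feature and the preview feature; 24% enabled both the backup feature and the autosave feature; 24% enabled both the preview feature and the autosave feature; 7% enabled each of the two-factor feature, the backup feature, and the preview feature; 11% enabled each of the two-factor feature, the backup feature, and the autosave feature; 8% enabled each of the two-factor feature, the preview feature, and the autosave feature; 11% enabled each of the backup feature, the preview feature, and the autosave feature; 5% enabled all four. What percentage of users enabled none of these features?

4%

By inclusion–exclusion:
P(at least one) = 40 + 48 + 44 + 45 − 19 − 14 − 16 − 16 − 24 − 24 + 7 + 11 + 8 + 11 − 5 = 96%
P(none) = 100% − 96% = 4%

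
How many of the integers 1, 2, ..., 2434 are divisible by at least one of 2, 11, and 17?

1393

Inclusion–exclusion gives
floor(2434/2) + floor(2434/11) + floor(2434/17) − floor(2434/22) − floor(2434/34) − floor(2434/187) + floor(2434/374) = 1217 + 221 + 143 − 110 − 71 − 13 + 6 = 1393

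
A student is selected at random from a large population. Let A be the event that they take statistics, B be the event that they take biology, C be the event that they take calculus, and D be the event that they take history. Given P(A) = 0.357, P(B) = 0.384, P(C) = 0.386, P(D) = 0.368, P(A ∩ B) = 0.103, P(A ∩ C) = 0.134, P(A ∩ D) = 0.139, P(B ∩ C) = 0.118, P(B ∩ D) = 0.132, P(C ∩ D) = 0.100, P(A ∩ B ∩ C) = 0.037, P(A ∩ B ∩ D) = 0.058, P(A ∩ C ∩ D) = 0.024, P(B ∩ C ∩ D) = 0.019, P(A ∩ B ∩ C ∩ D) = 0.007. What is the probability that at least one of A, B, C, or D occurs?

P(A ∪ B ∪ C ∪ D) = 0.357 + 0.384 + 0.386 + 0.368 − 0.103 − 0.134 − 0.139 − 0.118 − 0.132 − 0.100 + 0.037 + 0.058 + 0.024 + 0.019 − 0.007 = 0.900

0.900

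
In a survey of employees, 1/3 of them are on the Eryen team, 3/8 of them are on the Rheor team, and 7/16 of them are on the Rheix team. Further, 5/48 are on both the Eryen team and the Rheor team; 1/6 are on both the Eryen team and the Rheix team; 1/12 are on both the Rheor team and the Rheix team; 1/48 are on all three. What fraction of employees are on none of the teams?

3/16

By inclusion–exclusion:
P(at least one) = 1/3 + 3/8 + 7/16 − 5/48 − 1/6 − 1/12 + 1/48 = 13/16
P(none) = 1 − 13/16 = 3/16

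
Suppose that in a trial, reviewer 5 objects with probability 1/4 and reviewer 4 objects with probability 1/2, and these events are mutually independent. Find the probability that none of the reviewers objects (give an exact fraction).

Since the events are independent, P(none) is the product of the individual non-occurrence probabilities.
P(none) = (1 − 1/4) × (1 − 1/2) = 3/4 × 1/2 = 3/8

3/8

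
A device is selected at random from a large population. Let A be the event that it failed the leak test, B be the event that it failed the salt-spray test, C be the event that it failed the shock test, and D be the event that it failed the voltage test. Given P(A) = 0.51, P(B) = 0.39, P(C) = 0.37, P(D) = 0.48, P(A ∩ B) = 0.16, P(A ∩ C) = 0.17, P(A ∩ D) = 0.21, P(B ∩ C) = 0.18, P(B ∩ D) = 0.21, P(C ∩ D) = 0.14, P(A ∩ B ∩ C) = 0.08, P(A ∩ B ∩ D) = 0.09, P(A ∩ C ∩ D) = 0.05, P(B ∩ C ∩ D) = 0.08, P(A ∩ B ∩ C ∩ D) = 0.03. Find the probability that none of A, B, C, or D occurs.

0.05

Using inclusion–exclusion:
P(A ∪ B ∪ C ∪ D) = 0.51 + 0.39 + 0.37 + 0.48 − 0.16 − 0.17 − 0.21 − 0.18 − 0.21 − 0.14 + 0.08 + 0.09 + 0.05 + 0.08 − 0.03 = 0.95
P(none) = 1 − 0.95 = 0.05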